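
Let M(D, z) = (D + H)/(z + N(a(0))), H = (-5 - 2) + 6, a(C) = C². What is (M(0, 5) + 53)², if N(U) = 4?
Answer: 226576/81 ≈ 2797.2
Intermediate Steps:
H = -1 (H = -7 + 6 = -1)
M(D, z) = (-1 + D)/(4 + z) (M(D, z) = (D - 1)/(z + 4) = (-1 + D)/(4 + z))
(M(0, 5) + 53)² = ((-1 + 0)/(4 + 5) + 53)² = (-1/9 + 53)² = ((⅑)*(-1) + 53)² = (-⅑ + 53)² = (476/9)² = 226576/81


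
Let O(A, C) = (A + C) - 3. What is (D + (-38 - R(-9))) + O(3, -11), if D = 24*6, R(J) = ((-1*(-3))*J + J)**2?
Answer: -1201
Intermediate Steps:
O(A, C) = -3 + A + C
R(J) = 16*J**2 (R(J) = (3*J + J)**2 = (4*J)**2 = 16*J**2)
D = 144
(D + (-38 - R(-9))) + O(3, -11) = (144 + (-38 - 16*(-9)**2)) + (-3 + 3 - 11) = (144 + (-38 - 16*81)) - 11 = (144 + (-38 - 1*1296)) - 11 = (144 + (-38 - 1296)) - 11 = (144 - 1334) - 11 = -1190 - 11 = -1201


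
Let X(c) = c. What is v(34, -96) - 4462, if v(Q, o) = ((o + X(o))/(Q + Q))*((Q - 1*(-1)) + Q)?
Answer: -79166/17 ≈ -4656.8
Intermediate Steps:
v(Q, o) = o*(1 + 2*Q)/Q (v(Q, o) = ((o + o)/(Q + Q))*((Q - 1*(-1)) + Q) = ((2*o)/((2*Q)))*((Q + 1) + Q) = ((2*o)*(1/(2*Q)))*((1 + Q) + Q) = (o/Q)*(1 + 2*Q) = o*(1 + 2*Q)/Q)
v(34, -96) - 4462 = (2*(-96) - 96/34) - 4462 = (-192 - 96*1/34) - 4462 = (-192 - 48/17) - 4462 = -3312/17 - 4462 = -79166/17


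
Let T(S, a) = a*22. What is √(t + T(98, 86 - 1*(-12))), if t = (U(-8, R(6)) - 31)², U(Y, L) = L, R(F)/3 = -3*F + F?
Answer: √6645 ≈ 81.517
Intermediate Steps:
R(F) = -6*F (R(F) = 3*(-3*F + F) = 3*(-2*F) = -6*F)
T(S, a) = 22*a
t = 4489 (t = (-6*6 - 31)² = (-36 - 31)² = (-67)² = 4489)
√(t + T(98, 86 - 1*(-12))) = √(4489 + 22*(86 - 1*(-12))) = √(4489 + 22*(86 + 12)) = √(4489 + 22*98) = √(4489 + 2156) = √6645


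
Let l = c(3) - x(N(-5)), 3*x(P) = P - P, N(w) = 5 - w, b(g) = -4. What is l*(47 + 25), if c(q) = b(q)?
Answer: -288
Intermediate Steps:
c(q) = -4
x(P) = 0 (x(P) = (P - P)/3 = (⅓)*0 = 0)
l = -4 (l = -4 - 1*0 = -4 + 0 = -4)
l*(47 + 25) = -4*(47 + 25) = -4*72 = -288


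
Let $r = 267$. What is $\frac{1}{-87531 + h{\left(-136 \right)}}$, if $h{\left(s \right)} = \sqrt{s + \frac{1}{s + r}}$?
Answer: $- \frac{11466561}{1003679568706} - \frac{i \sqrt{2333765}}{1003679568706} \approx -1.1425 \cdot 10^{-5} - 1.5221 \cdot 10^{-9} i$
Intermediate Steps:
$h{\left(s \right)} = \sqrt{s + \frac{1}{267 + s}}$ ($h{\left(s \right)} = \sqrt{s + \frac{1}{s + 267}} = \sqrt{s + \frac{1}{267 + s}}$)
$\frac{1}{-87531 + h{\left(-136 \right)}} = \frac{1}{-87531 + \sqrt{\frac{1 - 136 \left(267 - 136\right)}{267 - 136}}} = \frac{1}{-87531 + \sqrt{\frac{1 - 17816}{131}}} = \frac{1}{-87531 + \sqrt{\frac{1}{131} \left(-17815\right)}} = \frac{1}{-87531 + \sqrt{- \frac{17815}{131}}} = \frac{1}{-87531 + \frac{i \sqrt{2333765}}{131}}$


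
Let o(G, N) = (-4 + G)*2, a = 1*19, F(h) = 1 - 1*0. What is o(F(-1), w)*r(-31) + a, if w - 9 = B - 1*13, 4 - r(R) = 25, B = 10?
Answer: 145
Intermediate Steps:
F(h) = 1 (F(h) = 1 + 0 = 1)
a = 19
r(R) = -21 (r(R) = 4 - 1*25 = 4 - 25 = -21)
w = 6 (w = 9 + (10 - 1*13) = 9 + (10 - 13) = 9 - 3 = 6)
o(G, N) = -8 + 2*G
o(F(-1), w)*r(-31) + a = (-8 + 2*1)*(-21) + 19 = (-8 + 2)*(-21) + 19 = -6*(-21) + 19 = 126 + 19 = 145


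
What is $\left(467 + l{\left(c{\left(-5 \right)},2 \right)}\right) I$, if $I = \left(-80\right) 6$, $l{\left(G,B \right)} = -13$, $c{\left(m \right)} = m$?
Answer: $-217920$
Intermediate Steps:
$I = -480$
$\left(467 + l{\left(c{\left(-5 \right)},2 \right)}\right) I = \left(467 - 13\right) \left(-480\right) = 454 \left(-480\right) = -217920$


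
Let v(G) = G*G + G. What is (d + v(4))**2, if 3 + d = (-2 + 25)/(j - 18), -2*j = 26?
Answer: 254016/961 ≈ 264.32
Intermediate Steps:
j = -13 (j = -1/2*26 = -13)
v(G) = G + G**2 (v(G) = G**2 + G = G + G**2)
d = -116/31 (d = -3 + (-2 + 25)/(-13 - 18) = -3 + 23/(-31) = -3 + 23*(-1/31) = -3 - 23/31 = -116/31 ≈ -3.7419)
(d + v(4))**2 = (-116/31 + 4*(1 + 4))**2 = (-116/31 + 4*5)**2 = (-116/31 + 20)**2 = (504/31)**2 = 254016/961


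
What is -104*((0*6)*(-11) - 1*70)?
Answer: 7280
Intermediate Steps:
-104*((0*6)*(-11) - 1*70) = -104*(0*(-11) - 70) = -104*(0 - 70) = -104*(-70) = 7280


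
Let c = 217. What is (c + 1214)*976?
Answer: 1396656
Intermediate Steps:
(c + 1214)*976 = (217 + 1214)*976 = 1431*976 = 1396656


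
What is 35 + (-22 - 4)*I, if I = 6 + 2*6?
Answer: -433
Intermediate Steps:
I = 18 (I = 6 + 12 = 18)
35 + (-22 - 4)*I = 35 + (-22 - 4)*18 = 35 - 26*18 = 35 - 468 = -433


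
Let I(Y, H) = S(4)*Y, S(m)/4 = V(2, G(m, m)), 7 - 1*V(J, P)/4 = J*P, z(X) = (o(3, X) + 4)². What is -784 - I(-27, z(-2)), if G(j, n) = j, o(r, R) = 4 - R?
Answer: -1216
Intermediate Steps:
z(X) = (8 - X)² (z(X) = ((4 - X) + 4)² = (8 - X)²)
V(J, P) = 28 - 4*J*P
S(m) = 112 - 32*m (S(m) = 4*(28 - 4*2*m) = 4*(28 - 8*m) = 112 - 32*m)
I(Y, H) = -16*Y (I(Y, H) = (112 - 32*4)*Y = (112 - 128)*Y = -16*Y)
-784 - I(-27, z(-2)) = -784 - (-16)*(-27) = -784 - 1*432 = -784 - 432 = -1216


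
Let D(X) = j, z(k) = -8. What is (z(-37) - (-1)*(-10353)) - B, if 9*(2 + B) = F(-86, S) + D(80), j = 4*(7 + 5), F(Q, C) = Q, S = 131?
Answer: -93193/9 ≈ -10355.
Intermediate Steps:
j = 48 (j = 4*12 = 48)
D(X) = 48
B = -56/9 (B = -2 + (-86 + 48)/9 = -2 + (1/9)*(-38) = -2 - 38/9 = -56/9 ≈ -6.2222)
(z(-37) - (-1)*(-10353)) - B = (-8 - (-1)*(-10353)) - 1*(-56/9) = (-8 - 1*10353) + 56/9 = (-8 - 10353) + 56/9 = -10361 + 56/9 = -93193/9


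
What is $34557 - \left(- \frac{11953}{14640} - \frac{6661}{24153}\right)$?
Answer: $\frac{4073246217763}{117866640} \approx 34558.0$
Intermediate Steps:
$34557 - \left(- \frac{11953}{14640} - \frac{6661}{24153}\right) = 34557 - - \frac{128739283}{117866640} = 34557 + \left(\frac{11953}{14640} + \frac{6661}{24153}\right) = 34557 + \frac{128739283}{117866640} = \frac{4073246217763}{117866640}$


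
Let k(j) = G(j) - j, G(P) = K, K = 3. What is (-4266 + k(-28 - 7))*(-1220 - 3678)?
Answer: 20708744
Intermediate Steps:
G(P) = 3
k(j) = 3 - j
(-4266 + k(-28 - 7))*(-1220 - 3678) = (-4266 + (3 - (-28 - 7)))*(-1220 - 3678) = (-4266 + (3 - 1*(-35)))*(-4898) = (-4266 + (3 + 35))*(-4898) = (-4266 + 38)*(-4898) = -4228*(-4898) = 20708744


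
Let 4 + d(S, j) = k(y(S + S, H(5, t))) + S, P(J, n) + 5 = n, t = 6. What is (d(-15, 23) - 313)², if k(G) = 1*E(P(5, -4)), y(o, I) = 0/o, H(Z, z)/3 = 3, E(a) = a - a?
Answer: 110224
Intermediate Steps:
P(J, n) = -5 + n
E(a) = 0
H(Z, z) = 9 (H(Z, z) = 3*3 = 9)
y(o, I) = 0
k(G) = 0 (k(G) = 1*0 = 0)
d(S, j) = -4 + S (d(S, j) = -4 + (0 + S) = -4 + S)
(d(-15, 23) - 313)² = ((-4 - 15) - 313)² = (-19 - 313)² = (-332)² = 110224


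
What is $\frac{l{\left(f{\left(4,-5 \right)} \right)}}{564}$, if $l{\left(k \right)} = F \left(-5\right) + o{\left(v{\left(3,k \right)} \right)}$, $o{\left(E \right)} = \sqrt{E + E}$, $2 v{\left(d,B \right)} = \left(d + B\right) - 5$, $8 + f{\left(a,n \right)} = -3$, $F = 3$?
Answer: $- \frac{5}{188} + \frac{i \sqrt{13}}{564} \approx -0.026596 + 0.0063928 i$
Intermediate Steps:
$f{\left(a,n \right)} = -11$ ($f{\left(a,n \right)} = -8 - 3 = -11$)
$v{\left(d,B \right)} = - \frac{5}{2} + \frac{B}{2} + \frac{d}{2}$ ($v{\left(d,B \right)} = \frac{\left(d + B\right) - 5}{2} = \frac{\left(B + d\right) - 5}{2} = \frac{-5 + B + d}{2} = - \frac{5}{2} + \frac{B}{2} + \frac{d}{2}$)
$o{\left(E \right)} = \sqrt{2} \sqrt{E}$ ($o{\left(E \right)} = \sqrt{2 E} = \sqrt{2} \sqrt{E}$)
$l{\left(k \right)} = -15 + \sqrt{2} \sqrt{-1 + \frac{k}{2}}$ ($l{\left(k \right)} = 3 \left(-5\right) + \sqrt{2} \sqrt{- \frac{5}{2} + \frac{k}{2} + \frac{1}{2} \cdot 3} = -15 + \sqrt{2} \sqrt{- \frac{5}{2} + \frac{k}{2} + \frac{3}{2}} = -15 + \sqrt{2} \sqrt{-1 + \frac{k}{2}}$)
$\frac{l{\left(f{\left(4,-5 \right)} \right)}}{564} = \frac{-15 + \sqrt{-2 - 11}}{564} = \left(-15 + \sqrt{-13}\right) \frac{1}{564} = \left(-15 + i \sqrt{13}\right) \frac{1}{564} = - \frac{5}{188} + \frac{i \sqrt{13}}{564}$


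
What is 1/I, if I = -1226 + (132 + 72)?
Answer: -1/1022 ≈ -0.00097847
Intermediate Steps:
I = -1022 (I = -1226 + 204 = -1022)
1/I = 1/(-1022) = -1/1022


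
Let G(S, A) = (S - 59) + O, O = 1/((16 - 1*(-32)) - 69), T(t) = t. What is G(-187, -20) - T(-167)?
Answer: -1660/21 ≈ -79.048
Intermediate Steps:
O = -1/21 (O = 1/((16 + 32) - 69) = 1/(48 - 69) = 1/(-21) = -1/21 ≈ -0.047619)
G(S, A) = -1240/21 + S (G(S, A) = (S - 59) - 1/21 = (-59 + S) - 1/21 = -1240/21 + S)
G(-187, -20) - T(-167) = (-1240/21 - 187) - 1*(-167) = -5167/21 + 167 = -1660/21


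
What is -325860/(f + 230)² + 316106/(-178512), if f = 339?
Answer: -80256357493/28897611816 ≈ -2.7773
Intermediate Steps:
-325860/(f + 230)² + 316106/(-178512) = -325860/(339 + 230)² + 316106/(-178512) = -325860/(569²) + 316106*(-1/178512) = -325860/323761 - 158053/89256 = -80256357493/28897611816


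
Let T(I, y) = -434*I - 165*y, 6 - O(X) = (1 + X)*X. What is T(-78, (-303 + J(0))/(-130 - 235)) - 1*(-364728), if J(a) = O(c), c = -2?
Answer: 29086473/73 ≈ 3.9845e+5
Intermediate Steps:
O(X) = 6 - X*(1 + X) (O(X) = 6 - (1 + X)*X = 6 - X*(1 + X))
J(a) = 4 (J(a) = 6 - 1*(-2) - 1*(-2)**2 = 6 + 2 - 1*4 = 6 + 2 - 4 = 4)
T(-78, (-303 + J(0))/(-130 - 235)) - 1*(-364728) = (-434*(-78) - 165*(-303 + 4)/(-130 - 235)) - 1*(-364728) = (33852 - (-49335)/(-365)) + 364728 = (33852 - (-49335)*(-1)/365) + 364728 = (33852 - 165*299/365) + 364728 = (33852 - 9867/73) + 364728 = 2461329/73 + 364728 = 29086473/73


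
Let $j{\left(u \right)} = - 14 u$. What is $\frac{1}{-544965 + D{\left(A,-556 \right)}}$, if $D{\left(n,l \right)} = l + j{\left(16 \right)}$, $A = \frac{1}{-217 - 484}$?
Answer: $- \frac{1}{545745} \approx -1.8324 \cdot 10^{-6}$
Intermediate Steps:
$A = - \frac{1}{701}$ ($A = \frac{1}{-701} = - \frac{1}{701} \approx -0.0014265$)
$D{\left(n,l \right)} = -224 + l$ ($D{\left(n,l \right)} = l - 224 = -224 + l$)
$\frac{1}{-544965 + D{\left(A,-556 \right)}} = \frac{1}{-544965 - 780} = \frac{1}{-545745} = - \frac{1}{545745}$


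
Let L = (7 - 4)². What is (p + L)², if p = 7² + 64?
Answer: 14884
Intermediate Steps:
p = 113 (p = 49 + 64 = 113)
L = 9 (L = 3² = 9)
(p + L)² = (113 + 9)² = 122² = 14884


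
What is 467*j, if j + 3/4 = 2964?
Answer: 5535351/4 ≈ 1.3838e+6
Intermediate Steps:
j = 11853/4 (j = -¾ + 2964 = 11853/4 ≈ 2963.3)
467*j = 467*(11853/4) = 5535351/4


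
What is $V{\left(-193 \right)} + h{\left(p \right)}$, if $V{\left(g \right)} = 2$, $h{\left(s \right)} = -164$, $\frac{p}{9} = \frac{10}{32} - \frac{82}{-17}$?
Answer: $-162$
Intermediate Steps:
$p = \frac{12573}{272}$ ($p = 9 \left(\frac{10}{32} - \frac{82}{-17}\right) = 9 \left(10 \cdot \frac{1}{32} - - \frac{82}{17}\right) = 9 \left(\frac{5}{16} + \frac{82}{17}\right) = 9 \cdot \frac{1397}{272} = \frac{12573}{272} \approx 46.224$)
$V{\left(-193 \right)} + h{\left(p \right)} = 2 - 164 = -162$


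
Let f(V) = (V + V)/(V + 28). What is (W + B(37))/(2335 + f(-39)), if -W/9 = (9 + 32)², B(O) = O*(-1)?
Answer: -166826/25763 ≈ -6.4754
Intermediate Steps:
f(V) = 2*V/(28 + V) (f(V) = (2*V)/(28 + V) = 2*V/(28 + V))
B(O) = -O
W = -15129 (W = -9*(9 + 32)² = -9*41² = -9*1681 = -15129)
(W + B(37))/(2335 + f(-39)) = (-15129 - 1*37)/(2335 + 2*(-39)/(28 - 39)) = (-15129 - 37)/(2335 + 2*(-39)/(-11)) = -15166/(2335 + 2*(-39)*(-1/11)) = -15166/(2335 + 78/11) = -15166/25763/11 = -15166*11/25763 = -166826/25763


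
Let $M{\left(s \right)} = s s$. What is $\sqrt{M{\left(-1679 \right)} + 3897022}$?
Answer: $\sqrt{6716063} \approx 2591.5$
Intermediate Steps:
$M{\left(s \right)} = s^{2}$
$\sqrt{M{\left(-1679 \right)} + 3897022} = \sqrt{\left(-1679\right)^{2} + 3897022} = \sqrt{2819041 + 3897022} = \sqrt{6716063}$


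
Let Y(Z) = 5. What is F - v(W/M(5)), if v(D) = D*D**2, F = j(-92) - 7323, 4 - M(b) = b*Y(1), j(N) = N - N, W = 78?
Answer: -2494213/343 ≈ -7271.8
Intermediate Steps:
j(N) = 0
M(b) = 4 - 5*b (M(b) = 4 - b*5 = 4 - 5*b)
F = -7323 (F = 0 - 7323 = -7323)
v(D) = D**3
F - v(W/M(5)) = -7323 - (78/(4 - 5*5))**3 = -7323 - (78/(4 - 25))**3 = -7323 - (78/(-21))**3 = -7323 - (78*(-1/21))**3 = -7323 - (-26/7)**3 = -7323 - 1*(-17576/343) = -7323 + 17576/343 = -2494213/343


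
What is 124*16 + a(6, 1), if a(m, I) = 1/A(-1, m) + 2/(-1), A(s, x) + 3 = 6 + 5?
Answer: 15857/8 ≈ 1982.1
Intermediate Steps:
A(s, x) = 8 (A(s, x) = -3 + (6 + 5) = -3 + 11 = 8)
a(m, I) = -15/8 (a(m, I) = 1/8 + 2/(-1) = 1*(⅛) + 2*(-1) = ⅛ - 2 = -15/8)
124*16 + a(6, 1) = 124*16 - 15/8 = 1984 - 15/8 = 15857/8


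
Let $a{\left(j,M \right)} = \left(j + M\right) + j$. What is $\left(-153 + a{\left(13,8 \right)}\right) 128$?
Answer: $-15232$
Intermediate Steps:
$a{\left(j,M \right)} = M + 2 j$ ($a{\left(j,M \right)} = \left(M + j\right) + j = M + 2 j$)
$\left(-153 + a{\left(13,8 \right)}\right) 128 = \left(-153 + \left(8 + 2 \cdot 13\right)\right) 128 = \left(-153 + \left(8 + 26\right)\right) 128 = \left(-153 + 34\right) 128 = \left(-119\right) 128 = -15232$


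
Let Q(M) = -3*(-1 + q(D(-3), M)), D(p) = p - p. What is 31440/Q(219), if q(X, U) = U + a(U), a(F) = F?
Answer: -10480/437 ≈ -23.982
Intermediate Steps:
D(p) = 0
q(X, U) = 2*U (q(X, U) = U + U = 2*U)
Q(M) = 3 - 6*M (Q(M) = -3*(-1 + 2*M) = 3 - 6*M)
31440/Q(219) = 31440/(3 - 6*219) = 31440/(3 - 1314) = 31440/(-1311) = 31440*(-1/1311) = -10480/437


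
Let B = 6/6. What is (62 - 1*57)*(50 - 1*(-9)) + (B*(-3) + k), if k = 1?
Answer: 293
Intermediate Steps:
B = 1 (B = 6*(⅙) = 1)
(62 - 1*57)*(50 - 1*(-9)) + (B*(-3) + k) = (62 - 1*57)*(50 - 1*(-9)) + (1*(-3) + 1) = (62 - 57)*(50 + 9) + (-3 + 1) = 5*59 - 2 = 295 - 2 = 293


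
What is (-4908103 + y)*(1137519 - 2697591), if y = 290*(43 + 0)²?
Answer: 6820467856296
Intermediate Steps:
y = 536210 (y = 290*43² = 290*1849 = 536210)
(-4908103 + y)*(1137519 - 2697591) = (-4908103 + 536210)*(1137519 - 2697591) = -4371893*(-1560072) = 6820467856296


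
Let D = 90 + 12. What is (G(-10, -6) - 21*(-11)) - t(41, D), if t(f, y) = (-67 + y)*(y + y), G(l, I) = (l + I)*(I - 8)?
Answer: -6685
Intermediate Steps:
G(l, I) = (-8 + I)*(I + l) (G(l, I) = (I + l)*(-8 + I) = (-8 + I)*(I + l))
D = 102
t(f, y) = 2*y*(-67 + y) (t(f, y) = (-67 + y)*(2*y) = 2*y*(-67 + y))
(G(-10, -6) - 21*(-11)) - t(41, D) = (((-6)² - 8*(-6) - 8*(-10) - 6*(-10)) - 21*(-11)) - 2*102*(-67 + 102) = ((36 + 48 + 80 + 60) + 231) - 2*102*35 = (224 + 231) - 1*7140 = 455 - 7140 = -6685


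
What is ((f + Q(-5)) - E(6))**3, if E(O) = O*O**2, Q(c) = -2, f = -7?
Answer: -11390625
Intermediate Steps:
E(O) = O**3
((f + Q(-5)) - E(6))**3 = ((-7 - 2) - 1*6**3)**3 = (-9 - 1*216)**3 = (-9 - 216)**3 = (-225)**3 = -11390625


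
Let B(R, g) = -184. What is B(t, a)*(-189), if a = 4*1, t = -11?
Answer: 34776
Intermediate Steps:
a = 4
B(t, a)*(-189) = -184*(-189) = 34776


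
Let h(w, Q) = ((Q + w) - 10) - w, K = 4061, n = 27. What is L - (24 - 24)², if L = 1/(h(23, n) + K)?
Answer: 1/4078 ≈ 0.00024522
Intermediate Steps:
h(w, Q) = -10 + Q (h(w, Q) = (-10 + Q + w) - w = -10 + Q)
L = 1/4078 (L = 1/((-10 + 27) + 4061) = 1/(17 + 4061) = 1/4078 ≈ 0.00024522)
L - (24 - 24)² = 1/4078 - (24 - 24)² = 1/4078 - 1*0² = 1/4078 - 1*0 = 1/4078 + 0 = 1/4078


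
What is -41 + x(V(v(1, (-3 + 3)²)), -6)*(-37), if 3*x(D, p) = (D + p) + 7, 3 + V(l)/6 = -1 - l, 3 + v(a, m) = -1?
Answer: -160/3 ≈ -53.333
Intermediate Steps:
v(a, m) = -4 (v(a, m) = -3 - 1 = -4)
V(l) = -24 - 6*l (V(l) = -18 + 6*(-1 - l) = -18 + (-6 - 6*l) = -24 - 6*l)
x(D, p) = 7/3 + D/3 + p/3 (x(D, p) = ((D + p) + 7)/3 = (7 + D + p)/3 = 7/3 + D/3 + p/3)
-41 + x(V(v(1, (-3 + 3)²)), -6)*(-37) = -41 + (7/3 + (-24 - 6*(-4))/3 + (⅓)*(-6))*(-37) = -41 + (7/3 + (-24 + 24)/3 - 2)*(-37) = -41 + (7/3 + (⅓)*0 - 2)*(-37) = -41 + (7/3 + 0 - 2)*(-37) = -41 + (⅓)*(-37) = -41 - 37/3 = -160/3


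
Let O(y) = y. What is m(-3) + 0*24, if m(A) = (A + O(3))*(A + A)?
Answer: 0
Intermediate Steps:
m(A) = 2*A*(3 + A) (m(A) = (A + 3)*(A + A) = (3 + A)*(2*A) = 2*A*(3 + A))
m(-3) + 0*24 = 2*(-3)*(3 - 3) + 0*24 = 2*(-3)*0 + 0 = 0 + 0 = 0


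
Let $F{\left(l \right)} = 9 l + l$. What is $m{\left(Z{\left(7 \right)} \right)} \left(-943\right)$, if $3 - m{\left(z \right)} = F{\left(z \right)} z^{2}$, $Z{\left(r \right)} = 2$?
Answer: $72611$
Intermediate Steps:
$F{\left(l \right)} = 10 l$
$m{\left(z \right)} = 3 - 10 z^{3}$ ($m{\left(z \right)} = 3 - 10 z z^{2} = 3 - 10 z^{3}$)
$m{\left(Z{\left(7 \right)} \right)} \left(-943\right) = \left(3 - 10 \cdot 2^{3}\right) \left(-943\right) = \left(3 - 80\right) \left(-943\right) = \left(-77\right) \left(-943\right) = 72611$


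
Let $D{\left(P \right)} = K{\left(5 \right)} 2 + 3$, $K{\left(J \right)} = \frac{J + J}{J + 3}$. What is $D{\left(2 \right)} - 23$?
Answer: $- \frac{35}{2} \approx -17.5$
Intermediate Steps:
$K{\left(J \right)} = \frac{2 J}{3 + J}$
$D{\left(P \right)} = \frac{11}{2}$ ($D{\left(P \right)} = 2 \cdot 5 \frac{1}{3 + 5} \cdot 2 + 3 = 2 \cdot 5 \cdot \frac{1}{8} \cdot 2 + 3 = \frac{5}{4} \cdot 2 + 3 = \frac{5}{2} + 3 = \frac{11}{2}$)
$D{\left(2 \right)} - 23 = \frac{11}{2} - 23 = - \frac{35}{2}$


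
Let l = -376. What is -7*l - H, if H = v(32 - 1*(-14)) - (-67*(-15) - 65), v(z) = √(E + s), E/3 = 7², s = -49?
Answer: 3572 - 7*√2 ≈ 3562.1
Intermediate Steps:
E = 147 (E = 3*7² = 3*49 = 147)
v(z) = 7*√2 (v(z) = √(147 - 49) = √98 = 7*√2)
H = -940 + 7*√2 (H = 7*√2 - (-67*(-15) - 65) = 7*√2 - (1005 - 65) = 7*√2 - 1*940 = 7*√2 - 940 = -940 + 7*√2 ≈ -930.10)
-7*l - H = -7*(-376) - (-940 + 7*√2) = 2632 + (940 - 7*√2) = 3572 - 7*√2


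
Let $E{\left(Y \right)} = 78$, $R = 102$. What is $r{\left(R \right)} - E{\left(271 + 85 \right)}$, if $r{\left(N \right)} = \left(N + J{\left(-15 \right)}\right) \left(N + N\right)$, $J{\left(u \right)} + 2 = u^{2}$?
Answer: $66222$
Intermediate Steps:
$J{\left(u \right)} = -2 + u^{2}$
$r{\left(N \right)} = 2 N \left(223 + N\right)$ ($r{\left(N \right)} = \left(N - \left(2 - \left(-15\right)^{2}\right)\right) \left(N + N\right) = \left(N + \left(-2 + 225\right)\right) 2 N = \left(N + 223\right) 2 N = \left(223 + N\right) 2 N = 2 N \left(223 + N\right)$)
$r{\left(R \right)} - E{\left(271 + 85 \right)} = 2 \cdot 102 \left(223 + 102\right) - 78 = 2 \cdot 102 \cdot 325 - 78 = 66300 - 78 = 66222$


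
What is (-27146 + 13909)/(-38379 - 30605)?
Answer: 13237/68984 ≈ 0.19188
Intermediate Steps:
(-27146 + 13909)/(-38379 - 30605) = -13237/(-68984) = -13237*(-1/68984) = 13237/68984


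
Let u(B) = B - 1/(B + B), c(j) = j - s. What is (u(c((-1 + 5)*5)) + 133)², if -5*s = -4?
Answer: 21341411569/921600 ≈ 23157.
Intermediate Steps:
s = ⅘ (s = -⅕*(-4) = ⅘ ≈ 0.80000)
c(j) = -⅘ + j (c(j) = j - 1*⅘ = j - ⅘ = -⅘ + j)
u(B) = B - 1/(2*B)
(u(c((-1 + 5)*5)) + 133)² = (((-⅘ + (-1 + 5)*5) - 1/(2*(-⅘ + (-1 + 5)*5))) + 133)² = (((-⅘ + 4*5) - 1/(2*(-⅘ + 4*5))) + 133)² = (((-⅘ + 20) - 1/(2*(-⅘ + 20))) + 133)² = ((96/5 - 1/(2*96/5)) + 133)² = ((96/5 - ½*5/96) + 133)² = ((96/5 - 5/192) + 133)² = (18407/960 + 133)² = (146087/960)² = 21341411569/921600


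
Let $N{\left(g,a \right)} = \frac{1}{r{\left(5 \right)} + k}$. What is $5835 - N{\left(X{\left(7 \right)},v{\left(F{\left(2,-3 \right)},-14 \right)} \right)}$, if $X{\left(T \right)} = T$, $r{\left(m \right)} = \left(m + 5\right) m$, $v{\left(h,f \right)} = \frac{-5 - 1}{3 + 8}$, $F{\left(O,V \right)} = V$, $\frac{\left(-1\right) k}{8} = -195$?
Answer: $\frac{9394349}{1610} \approx 5835.0$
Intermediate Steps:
$k = 1560$ ($k = \left(-8\right) \left(-195\right) = 1560$)
$v{\left(h,f \right)} = - \frac{6}{11}$
$r{\left(m \right)} = m \left(5 + m\right)$ ($r{\left(m \right)} = \left(5 + m\right) m = m \left(5 + m\right)$)
$N{\left(g,a \right)} = \frac{1}{1610}$ ($N{\left(g,a \right)} = \frac{1}{5 \left(5 + 5\right) + 1560} = \frac{1}{5 \cdot 10 + 1560} = \frac{1}{50 + 1560} = \frac{1}{1610}$)
$5835 - N{\left(X{\left(7 \right)},v{\left(F{\left(2,-3 \right)},-14 \right)} \right)} = 5835 - \frac{1}{1610} = \frac{9394349}{1610}$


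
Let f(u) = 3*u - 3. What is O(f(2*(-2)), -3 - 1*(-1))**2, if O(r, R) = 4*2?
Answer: 64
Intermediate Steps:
f(u) = -3 + 3*u
O(r, R) = 8
O(f(2*(-2)), -3 - 1*(-1))**2 = 8**2 = 64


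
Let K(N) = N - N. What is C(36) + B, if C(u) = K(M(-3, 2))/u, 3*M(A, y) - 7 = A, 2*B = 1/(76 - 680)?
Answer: -1/1208 ≈ -0.00082781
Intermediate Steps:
B = -1/1208 (B = 1/(2*(76 - 680)) = (½)/(-604) = (½)*(-1/604) = -1/1208 ≈ -0.00082781)
M(A, y) = 7/3 + A/3
K(N) = 0
C(u) = 0 (C(u) = 0/u = 0)
C(36) + B = 0 - 1/1208 = -1/1208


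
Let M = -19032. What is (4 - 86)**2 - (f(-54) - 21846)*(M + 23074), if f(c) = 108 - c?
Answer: 87653452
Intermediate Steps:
(4 - 86)**2 - (f(-54) - 21846)*(M + 23074) = (4 - 86)**2 - ((108 - 1*(-54)) - 21846)*(-19032 + 23074) = (-82)**2 - ((108 + 54) - 21846)*4042 = 6724 - (162 - 21846)*4042 = 6724 - (-21684)*4042 = 6724 - 1*(-87646728) = 6724 + 87646728 = 87653452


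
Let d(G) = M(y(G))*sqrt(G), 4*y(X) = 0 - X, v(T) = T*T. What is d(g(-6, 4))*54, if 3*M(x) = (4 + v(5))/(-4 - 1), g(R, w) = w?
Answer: -1044/5 ≈ -208.80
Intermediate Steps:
v(T) = T**2
y(X) = -X/4 (y(X) = (0 - X)/4 = (-X)/4 = -X/4)
M(x) = -29/15 (M(x) = ((4 + 5**2)/(-4 - 1))/3 = ((4 + 25)/(-5))/3 = (29*(-1/5))/3 = (1/3)*(-29/5) = -29/15)
d(G) = -29*sqrt(G)/15
d(g(-6, 4))*54 = -29*sqrt(4)/15*54 = -29/15*2*54 = -58/15*54 = -1044/5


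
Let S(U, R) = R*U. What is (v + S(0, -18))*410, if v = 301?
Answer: 123410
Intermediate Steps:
(v + S(0, -18))*410 = (301 - 18*0)*410 = (301 + 0)*410 = 301*410 = 123410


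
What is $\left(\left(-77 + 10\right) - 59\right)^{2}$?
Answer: $15876$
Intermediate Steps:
$\left(\left(-77 + 10\right) - 59\right)^{2} = \left(-67 - 59\right)^{2} = \left(-126\right)^{2} = 15876$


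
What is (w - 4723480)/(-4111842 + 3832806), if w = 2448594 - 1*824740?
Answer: 1549813/139518 ≈ 11.108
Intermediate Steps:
w = 1623854 (w = 2448594 - 824740 = 1623854)
(w - 4723480)/(-4111842 + 3832806) = (1623854 - 4723480)/(-4111842 + 3832806) = -3099626/(-279036) = -3099626*(-1/279036) = 1549813/139518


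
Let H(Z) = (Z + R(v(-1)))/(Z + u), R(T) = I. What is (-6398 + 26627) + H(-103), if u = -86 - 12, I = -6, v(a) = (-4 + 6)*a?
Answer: 4066138/201 ≈ 20230.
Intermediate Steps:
v(a) = 2*a
R(T) = -6
u = -98
H(Z) = (-6 + Z)/(-98 + Z) (H(Z) = (Z - 6)/(Z - 98) = (-6 + Z)/(-98 + Z))
(-6398 + 26627) + H(-103) = (-6398 + 26627) + (-6 - 103)/(-98 - 103) = 20229 - 109/(-201) = 20229 - 1/201*(-109) = 20229 + 109/201 = 4066138/201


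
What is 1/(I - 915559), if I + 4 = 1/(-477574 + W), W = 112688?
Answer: -364886/334076120819 ≈ -1.0922e-6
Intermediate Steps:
I = -1459545/364886 (I = -4 + 1/(-477574 + 112688) = -4 + 1/(-364886) = -4 - 1/364886 = -1459545/364886 ≈ -4.0000)
1/(I - 915559) = 1/(-1459545/364886 - 915559) = 1/(-334076120819/364886) = -364886/334076120819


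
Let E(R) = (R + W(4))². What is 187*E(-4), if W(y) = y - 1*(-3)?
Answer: 1683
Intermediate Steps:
W(y) = 3 + y (W(y) = y + 3 = 3 + y)
E(R) = (7 + R)² (E(R) = (R + (3 + 4))² = (R + 7)² = (7 + R)²)
187*E(-4) = 187*(7 - 4)² = 187*3² = 187*9 = 1683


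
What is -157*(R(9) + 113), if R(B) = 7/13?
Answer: -231732/13 ≈ -17826.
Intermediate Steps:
R(B) = 7/13 (R(B) = 7*(1/13) = 7/13)
-157*(R(9) + 113) = -157*(7/13 + 113) = -157*1476/13 = -231732/13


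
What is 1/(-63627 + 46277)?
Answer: -1/17350 ≈ -5.7637e-5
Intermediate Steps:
1/(-63627 + 46277) = 1/(-17350) = -1/17350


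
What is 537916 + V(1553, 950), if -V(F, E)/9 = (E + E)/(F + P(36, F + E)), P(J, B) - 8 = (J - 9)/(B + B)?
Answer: 4203401422388/7814393 ≈ 5.3791e+5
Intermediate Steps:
P(J, B) = 8 + (-9 + J)/(2*B) (P(J, B) = 8 + (J - 9)/(B + B) = 8 + (-9 + J)/((2*B)) = 8 + (-9 + J)*(1/(2*B)) = 8 + (-9 + J)/(2*B))
V(F, E) = -18*E/(F + (27 + 16*E + 16*F)/(2*(E + F))) (V(F, E) = -9*(E + E)/(F + (-9 + 36 + 16*(F + E))/(2*(F + E))) = -9*2*E/(F + (-9 + 36 + 16*(E + F))/(2*(E + F))) = -9*2*E/(F + (-9 + 36 + (16*E + 16*F))/(2*(E + F))) = -9*2*E/(F + (27 + 16*E + 16*F)/(2*(E + F))) = -18*E/(F + (27 + 16*E + 16*F)/(2*(E + F))))
537916 + V(1553, 950) = 537916 - 36*950*(950 + 1553)/(27 + 16*950 + 16*1553 + 2*1553*(950 + 1553)) = 537916 - 36*950*2503/(27 + 15200 + 24848 + 2*1553*2503) = 537916 - 36*950*2503/(27 + 15200 + 24848 + 7774318) = 537916 - 36*950*2503/7814393 = 537916 - 36*950*1/7814393*2503 = 537916 - 85602600/7814393 = 4203401422388/7814393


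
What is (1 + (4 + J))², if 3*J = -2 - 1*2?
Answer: 121/9 ≈ 13.444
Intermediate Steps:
J = -4/3 (J = (-2 - 1*2)/3 = (-2 - 2)/3 = (⅓)*(-4) = -4/3 ≈ -1.3333)
(1 + (4 + J))² = (1 + (4 - 4/3))² = (1 + 8/3)² = (11/3)² = 121/9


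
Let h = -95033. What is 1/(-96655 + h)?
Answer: -1/191688 ≈ -5.2168e-6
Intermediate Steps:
1/(-96655 + h) = 1/(-96655 - 95033) = 1/(-191688) = -1/191688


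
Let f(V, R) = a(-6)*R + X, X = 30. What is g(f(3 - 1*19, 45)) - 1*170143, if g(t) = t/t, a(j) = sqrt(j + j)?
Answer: -170142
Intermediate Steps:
a(j) = sqrt(2)*sqrt(j) (a(j) = sqrt(2*j) = sqrt(2)*sqrt(j))
f(V, R) = 30 + 2*I*R*sqrt(3) (f(V, R) = (sqrt(2)*sqrt(-6))*R + 30 = (sqrt(2)*(I*sqrt(6)))*R + 30 = (2*I*sqrt(3))*R + 30 = 2*I*R*sqrt(3) + 30 = 30 + 2*I*R*sqrt(3))
g(t) = 1
g(f(3 - 1*19, 45)) - 1*170143 = 1 - 1*170143 = 1 - 170143 = -170142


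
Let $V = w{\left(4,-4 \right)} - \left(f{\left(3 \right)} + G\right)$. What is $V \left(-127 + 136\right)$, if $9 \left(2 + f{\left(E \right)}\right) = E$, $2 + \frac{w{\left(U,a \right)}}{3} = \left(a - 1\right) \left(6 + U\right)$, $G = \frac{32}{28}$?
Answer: $- \frac{9795}{7} \approx -1399.3$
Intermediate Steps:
$G = \frac{8}{7}$ ($G = 32 \cdot \frac{1}{28} = \frac{8}{7} \approx 1.1429$)
$w{\left(U,a \right)} = -6 + 3 \left(-1 + a\right) \left(6 + U\right)$ ($w{\left(U,a \right)} = -6 + 3 \left(a - 1\right) \left(6 + U\right) = -6 + 3 \left(-1 + a\right) \left(6 + U\right)$)
$f{\left(E \right)} = -2 + \frac{E}{9}$
$V = - \frac{3265}{21}$ ($V = \left(-24 - 12 + 18 \left(-4\right) + 3 \cdot 4 \left(-4\right)\right) - \left(\left(-2 + \frac{1}{9} \cdot 3\right) + \frac{8}{7}\right) = \left(-24 - 12 - 72 - 48\right) - \left(\left(-2 + \frac{1}{3}\right) + \frac{8}{7}\right) = -156 - \left(- \frac{5}{3} + \frac{8}{7}\right) = -156 - - \frac{11}{21} = -156 + \frac{11}{21} = - \frac{3265}{21} \approx -155.48$)
$V \left(-127 + 136\right) = - \frac{3265 \left(-127 + 136\right)}{21} = \left(- \frac{3265}{21}\right) 9 = - \frac{9795}{7}$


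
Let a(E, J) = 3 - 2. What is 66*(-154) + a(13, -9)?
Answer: -10163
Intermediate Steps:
a(E, J) = 1
66*(-154) + a(13, -9) = 66*(-154) + 1 = -10164 + 1 = -10163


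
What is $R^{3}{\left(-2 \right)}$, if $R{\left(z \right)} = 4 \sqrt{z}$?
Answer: $- 128 i \sqrt{2} \approx - 181.02 i$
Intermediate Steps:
$R^{3}{\left(-2 \right)} = \left(4 \sqrt{-2}\right)^{3} = \left(4 i \sqrt{2}\right)^{3} = - 128 i \sqrt{2}$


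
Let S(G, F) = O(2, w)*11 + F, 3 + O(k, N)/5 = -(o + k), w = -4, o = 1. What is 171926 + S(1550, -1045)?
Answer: 170551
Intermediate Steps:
O(k, N) = -20 - 5*k (O(k, N) = -15 + 5*(-(1 + k)) = -15 + 5*(-1 - k) = -15 + (-5 - 5*k) = -20 - 5*k)
S(G, F) = -330 + F (S(G, F) = (-20 - 5*2)*11 + F = (-20 - 10)*11 + F = -30*11 + F = -330 + F)
171926 + S(1550, -1045) = 171926 + (-330 - 1045) = 171926 - 1375 = 170551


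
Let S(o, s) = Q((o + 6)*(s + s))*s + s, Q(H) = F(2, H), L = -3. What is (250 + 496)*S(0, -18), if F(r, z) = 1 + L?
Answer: 13428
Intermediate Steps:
F(r, z) = -2 (F(r, z) = 1 - 3 = -2)
Q(H) = -2
S(o, s) = -s (S(o, s) = -2*s + s = -s)
(250 + 496)*S(0, -18) = (250 + 496)*(-1*(-18)) = 746*18 = 13428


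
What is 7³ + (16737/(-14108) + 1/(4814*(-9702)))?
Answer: 14076744523018/41182511139 ≈ 341.81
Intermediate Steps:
7³ + (16737/(-14108) + 1/(4814*(-9702))) = 343 + (16737*(-1/14108) + (1/4814)*(-1/9702)) = 343 + (-16737/14108 - 1/46705428) = 343 - 48856797659/41182511139 = 14076744523018/41182511139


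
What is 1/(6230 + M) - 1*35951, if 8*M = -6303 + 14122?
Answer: -2072898701/57659 ≈ -35951.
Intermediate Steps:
M = 7819/8 (M = (-6303 + 14122)/8 = (1/8)*7819 = 7819/8 ≈ 977.38)
1/(6230 + M) - 1*35951 = 1/(6230 + 7819/8) - 1*35951 = 1/(57659/8) - 35951 = 8/57659 - 35951 = -2072898701/57659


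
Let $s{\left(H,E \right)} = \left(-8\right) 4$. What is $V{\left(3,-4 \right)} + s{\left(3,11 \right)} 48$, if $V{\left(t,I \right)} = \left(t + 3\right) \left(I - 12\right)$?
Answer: $-1632$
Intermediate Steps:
$V{\left(t,I \right)} = \left(-12 + I\right) \left(3 + t\right)$ ($V{\left(t,I \right)} = \left(3 + t\right) \left(-12 + I\right) = \left(-12 + I\right) \left(3 + t\right)$)
$s{\left(H,E \right)} = -32$
$V{\left(3,-4 \right)} + s{\left(3,11 \right)} 48 = \left(-36 - 36 + 3 \left(-4\right) - 12\right) - 1536 = \left(-36 - 36 - 12 - 12\right) - 1536 = -96 - 1536 = -1632$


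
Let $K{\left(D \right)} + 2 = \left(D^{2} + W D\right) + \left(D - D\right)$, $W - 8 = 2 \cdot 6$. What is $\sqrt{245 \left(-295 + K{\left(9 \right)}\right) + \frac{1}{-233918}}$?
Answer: $\frac{i \sqrt{482609503219598}}{233918} \approx 93.915 i$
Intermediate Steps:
$W = 20$ ($W = 8 + 2 \cdot 6 = 8 + 12 = 20$)
$K{\left(D \right)} = -2 + D^{2} + 20 D$ ($K{\left(D \right)} = -2 + \left(\left(D^{2} + 20 D\right) + \left(D - D\right)\right) = -2 + \left(\left(D^{2} + 20 D\right) + 0\right) = -2 + \left(D^{2} + 20 D\right) = -2 + D^{2} + 20 D$)
$\sqrt{245 \left(-295 + K{\left(9 \right)}\right) + \frac{1}{-233918}} = \sqrt{245 \left(-295 + \left(-2 + 9^{2} + 20 \cdot 9\right)\right) + \frac{1}{-233918}} = \sqrt{245 \left(-295 + \left(-2 + 81 + 180\right)\right) - \frac{1}{233918}} = \sqrt{245 \left(-295 + 259\right) - \frac{1}{233918}} = \sqrt{245 \left(-36\right) - \frac{1}{233918}} = \sqrt{-8820 - \frac{1}{233918}} = \sqrt{- \frac{2063156761}{233918}} = \frac{i \sqrt{482609503219598}}{233918}$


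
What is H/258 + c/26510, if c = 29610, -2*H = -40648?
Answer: 27321431/341979 ≈ 79.892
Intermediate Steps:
H = 20324 (H = -½*(-40648) = 20324)
H/258 + c/26510 = 20324/258 + 29610/26510 = 20324*(1/258) + 29610*(1/26510) = 10162/129 + 2961/2651 = 27321431/341979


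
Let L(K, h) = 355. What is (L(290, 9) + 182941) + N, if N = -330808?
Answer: -147512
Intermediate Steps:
(L(290, 9) + 182941) + N = (355 + 182941) - 330808 = 183296 - 330808 = -147512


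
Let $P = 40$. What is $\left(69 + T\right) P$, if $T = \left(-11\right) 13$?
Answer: $-2960$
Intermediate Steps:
$T = -143$
$\left(69 + T\right) P = \left(69 - 143\right) 40 = \left(-74\right) 40 = -2960$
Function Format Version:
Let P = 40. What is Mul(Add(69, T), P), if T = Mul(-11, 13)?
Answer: -2960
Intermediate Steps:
T = -143
Mul(Add(69, T), P) = Mul(Add(69, -143), 40) = Mul(-74, 40) = -2960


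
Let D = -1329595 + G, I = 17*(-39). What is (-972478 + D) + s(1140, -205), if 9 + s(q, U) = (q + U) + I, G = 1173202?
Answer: -1128608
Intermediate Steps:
I = -663
D = -156393 (D = -1329595 + 1173202 = -156393)
s(q, U) = -672 + U + q (s(q, U) = -9 + ((q + U) - 663) = -9 + ((U + q) - 663) = -9 + (-663 + U + q) = -672 + U + q)
(-972478 + D) + s(1140, -205) = (-972478 - 156393) + (-672 - 205 + 1140) = -1128871 + 263 = -1128608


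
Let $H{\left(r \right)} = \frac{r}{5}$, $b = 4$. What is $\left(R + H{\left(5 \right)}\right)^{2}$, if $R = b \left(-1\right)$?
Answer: $9$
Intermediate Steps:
$H{\left(r \right)} = \frac{r}{5}$ ($H{\left(r \right)} = r \frac{1}{5} = \frac{r}{5}$)
$R = -4$ ($R = 4 \left(-1\right) = -4$)
$\left(R + H{\left(5 \right)}\right)^{2} = \left(-4 + \frac{1}{5} \cdot 5\right)^{2} = \left(-4 + 1\right)^{2} = \left(-3\right)^{2} = 9$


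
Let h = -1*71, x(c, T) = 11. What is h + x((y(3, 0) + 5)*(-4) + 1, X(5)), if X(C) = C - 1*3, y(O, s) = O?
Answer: -60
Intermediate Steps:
X(C) = -3 + C (X(C) = C - 3 = -3 + C)
h = -71
h + x((y(3, 0) + 5)*(-4) + 1, X(5)) = -71 + 11 = -60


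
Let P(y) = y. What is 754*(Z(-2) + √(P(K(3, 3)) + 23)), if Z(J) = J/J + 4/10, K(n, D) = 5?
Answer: 5278/5 + 1508*√7 ≈ 5045.4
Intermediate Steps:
Z(J) = 7/5 (Z(J) = 1 + 4*(⅒) = 1 + ⅖ = 7/5)
754*(Z(-2) + √(P(K(3, 3)) + 23)) = 754*(7/5 + √(5 + 23)) = 754*(7/5 + √28) = 754*(7/5 + 2*√7) = 5278/5 + 1508*√7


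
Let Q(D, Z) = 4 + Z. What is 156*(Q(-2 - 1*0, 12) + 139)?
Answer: 24180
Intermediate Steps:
156*(Q(-2 - 1*0, 12) + 139) = 156*((4 + 12) + 139) = 156*(16 + 139) = 156*155 = 24180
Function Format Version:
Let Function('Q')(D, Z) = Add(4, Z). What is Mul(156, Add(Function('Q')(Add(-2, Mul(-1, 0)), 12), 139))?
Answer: 24180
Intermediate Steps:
Mul(156, Add(Function('Q')(Add(-2, Mul(-1, 0)), 12), 139)) = Mul(156, Add(Add(4, 12), 139)) = Mul(156, Add(16, 139)) = Mul(156, 155) = 24180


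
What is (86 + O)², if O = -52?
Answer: 1156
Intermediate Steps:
(86 + O)² = (86 - 52)² = 34² = 1156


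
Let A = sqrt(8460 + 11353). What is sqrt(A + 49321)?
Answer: sqrt(49321 + sqrt(19813)) ≈ 222.40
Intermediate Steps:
A = sqrt(19813) ≈ 140.76
sqrt(A + 49321) = sqrt(sqrt(19813) + 49321) = sqrt(49321 + sqrt(19813))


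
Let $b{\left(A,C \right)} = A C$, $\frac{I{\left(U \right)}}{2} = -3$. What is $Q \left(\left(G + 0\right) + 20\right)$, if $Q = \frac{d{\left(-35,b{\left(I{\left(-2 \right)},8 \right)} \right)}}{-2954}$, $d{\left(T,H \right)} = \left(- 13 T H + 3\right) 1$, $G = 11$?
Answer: $\frac{676947}{2954} \approx 229.16$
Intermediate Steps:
$I{\left(U \right)} = -6$ ($I{\left(U \right)} = 2 \left(-3\right) = -6$)
$d{\left(T,H \right)} = 3 - 13 H T$ ($d{\left(T,H \right)} = \left(- 13 H T + 3\right) 1 = \left(3 - 13 H T\right) 1 = 3 - 13 H T$)
$Q = \frac{21837}{2954}$ ($Q = \frac{3 - 13 \left(\left(-6\right) 8\right) \left(-35\right)}{-2954} = \left(3 - \left(-624\right) \left(-35\right)\right) \left(- \frac{1}{2954}\right) = \left(3 - 21840\right) \left(- \frac{1}{2954}\right) = \left(-21837\right) \left(- \frac{1}{2954}\right) = \frac{21837}{2954} \approx 7.3923$)
$Q \left(\left(G + 0\right) + 20\right) = \frac{21837 \left(\left(11 + 0\right) + 20\right)}{2954} = \frac{21837 \left(11 + 20\right)}{2954} = \frac{21837}{2954} \cdot 31 = \frac{676947}{2954}$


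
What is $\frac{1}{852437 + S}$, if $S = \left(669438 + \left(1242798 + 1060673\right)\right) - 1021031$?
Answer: $\frac{1}{2804315} \approx 3.5659 \cdot 10^{-7}$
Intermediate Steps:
$S = 1951878$ ($S = \left(669438 + 2303471\right) - 1021031 = 2972909 - 1021031 = 1951878$)
$\frac{1}{852437 + S} = \frac{1}{852437 + 1951878} = \frac{1}{2804315}$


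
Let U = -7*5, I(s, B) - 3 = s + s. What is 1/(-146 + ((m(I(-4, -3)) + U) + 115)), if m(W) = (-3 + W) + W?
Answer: -1/79 ≈ -0.012658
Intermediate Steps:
I(s, B) = 3 + 2*s (I(s, B) = 3 + (s + s) = 3 + 2*s)
m(W) = -3 + 2*W
U = -35
1/(-146 + ((m(I(-4, -3)) + U) + 115)) = 1/(-146 + (((-3 + 2*(3 + 2*(-4))) - 35) + 115)) = 1/(-146 + (((-3 + 2*(3 - 8)) - 35) + 115)) = 1/(-146 + (((-3 + 2*(-5)) - 35) + 115)) = 1/(-146 + (((-3 - 10) - 35) + 115)) = 1/(-146 + ((-13 - 35) + 115)) = 1/(-146 + (-48 + 115)) = 1/(-146 + 67) = 1/(-79) = -1/79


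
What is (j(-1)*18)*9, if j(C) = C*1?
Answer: -162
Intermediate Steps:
j(C) = C
(j(-1)*18)*9 = -1*18*9 = -18*9 = -162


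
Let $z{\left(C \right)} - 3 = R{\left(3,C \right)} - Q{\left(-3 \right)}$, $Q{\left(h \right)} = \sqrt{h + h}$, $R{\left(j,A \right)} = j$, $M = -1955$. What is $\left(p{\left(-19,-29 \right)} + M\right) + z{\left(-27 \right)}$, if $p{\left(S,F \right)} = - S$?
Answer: $-1930 - i \sqrt{6} \approx -1930.0 - 2.4495 i$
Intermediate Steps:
$Q{\left(h \right)} = \sqrt{2} \sqrt{h}$ ($Q{\left(h \right)} = \sqrt{2 h} = \sqrt{2} \sqrt{h}$)
$z{\left(C \right)} = 6 - i \sqrt{6}$ ($z{\left(C \right)} = 3 + \left(3 - \sqrt{2} \sqrt{-3}\right) = 3 + \left(3 - \sqrt{2} i \sqrt{3}\right) = 3 + \left(3 - i \sqrt{6}\right) = 6 - i \sqrt{6}$)
$\left(p{\left(-19,-29 \right)} + M\right) + z{\left(-27 \right)} = \left(\left(-1\right) \left(-19\right) - 1955\right) + \left(6 - i \sqrt{6}\right) = \left(19 - 1955\right) + \left(6 - i \sqrt{6}\right) = -1936 + \left(6 - i \sqrt{6}\right) = -1930 - i \sqrt{6}$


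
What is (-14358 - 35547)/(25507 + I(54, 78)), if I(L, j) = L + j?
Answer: -49905/25639 ≈ -1.9464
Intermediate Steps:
(-14358 - 35547)/(25507 + I(54, 78)) = (-14358 - 35547)/(25507 + (54 + 78)) = -49905/(25507 + 132) = -49905/25639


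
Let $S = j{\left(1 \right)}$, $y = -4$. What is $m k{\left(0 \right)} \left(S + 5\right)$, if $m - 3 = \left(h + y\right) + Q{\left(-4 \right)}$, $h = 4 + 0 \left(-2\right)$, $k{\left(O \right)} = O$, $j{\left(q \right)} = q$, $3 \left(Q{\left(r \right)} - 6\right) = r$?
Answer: $0$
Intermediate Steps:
$Q{\left(r \right)} = 6 + \frac{r}{3}$
$S = 1$
$h = 4$ ($h = 4 + 0 = 4$)
$m = \frac{23}{3}$ ($m = 3 + \left(\left(4 - 4\right) + \left(6 + \frac{1}{3} \left(-4\right)\right)\right) = 3 + \left(0 + \left(6 - \frac{4}{3}\right)\right) = 3 + \left(0 + \frac{14}{3}\right) = 3 + \frac{14}{3} = \frac{23}{3} \approx 7.6667$)
$m k{\left(0 \right)} \left(S + 5\right) = \frac{23}{3} \cdot 0 \left(1 + 5\right) = 0 \cdot 6 = 0$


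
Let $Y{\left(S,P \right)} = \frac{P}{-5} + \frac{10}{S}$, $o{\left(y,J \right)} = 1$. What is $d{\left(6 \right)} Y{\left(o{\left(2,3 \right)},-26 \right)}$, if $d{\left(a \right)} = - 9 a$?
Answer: $- \frac{4104}{5} \approx -820.8$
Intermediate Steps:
$Y{\left(S,P \right)} = \frac{10}{S} - \frac{P}{5}$ ($Y{\left(S,P \right)} = P \left(- \frac{1}{5}\right) + \frac{10}{S} = - \frac{P}{5} + \frac{10}{S} = \frac{10}{S} - \frac{P}{5}$)
$d{\left(6 \right)} Y{\left(o{\left(2,3 \right)},-26 \right)} = \left(-9\right) 6 \left(\frac{10}{1} - - \frac{26}{5}\right) = - 54 \left(10 \cdot 1 + \frac{26}{5}\right) = - 54 \left(10 + \frac{26}{5}\right) = \left(-54\right) \frac{76}{5} = - \frac{4104}{5}$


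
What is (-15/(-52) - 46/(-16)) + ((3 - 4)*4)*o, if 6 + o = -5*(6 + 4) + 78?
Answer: -8823/104 ≈ -84.837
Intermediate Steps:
o = 22 (o = -6 + (-5*(6 + 4) + 78) = -6 + (-5*10 + 78) = -6 + (-50 + 78) = -6 + 28 = 22)
(-15/(-52) - 46/(-16)) + ((3 - 4)*4)*o = (-15/(-52) - 46/(-16)) + ((3 - 4)*4)*22 = (-15*(-1/52) - 46*(-1/16)) - 1*4*22 = (15/52 + 23/8) - 4*22 = 329/104 - 88 = -8823/104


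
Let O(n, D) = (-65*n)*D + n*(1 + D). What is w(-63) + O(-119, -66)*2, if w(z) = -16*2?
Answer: -1005582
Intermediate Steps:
w(z) = -32
O(n, D) = n*(1 + D) - 65*D*n (O(n, D) = -65*D*n + n*(1 + D) = n*(1 + D) - 65*D*n)
w(-63) + O(-119, -66)*2 = -32 - 119*(1 - 64*(-66))*2 = -32 - 119*(1 + 4224)*2 = -32 - 119*4225*2 = -32 - 502775*2 = -32 - 1005550 = -1005582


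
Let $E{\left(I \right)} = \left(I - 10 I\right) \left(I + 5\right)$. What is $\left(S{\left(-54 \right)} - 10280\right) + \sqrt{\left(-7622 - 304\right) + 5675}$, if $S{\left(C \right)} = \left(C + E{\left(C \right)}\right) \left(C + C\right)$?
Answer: $2567464 + i \sqrt{2251} \approx 2.5675 \cdot 10^{6} + 47.445 i$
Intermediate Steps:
$E{\left(I \right)} = - 9 I \left(5 + I\right)$
$S{\left(C \right)} = 2 C \left(C - 9 C \left(5 + C\right)\right)$ ($S{\left(C \right)} = \left(C - 9 C \left(5 + C\right)\right) \left(C + C\right) = \left(C - 9 C \left(5 + C\right)\right) 2 C = 2 C \left(C - 9 C \left(5 + C\right)\right)$)
$\left(S{\left(-54 \right)} - 10280\right) + \sqrt{\left(-7622 - 304\right) + 5675} = \left(\left(-54\right)^{2} \left(-88 - -972\right) - 10280\right) + \sqrt{\left(-7622 - 304\right) + 5675} = \left(2916 \left(-88 + 972\right) - 10280\right) + \sqrt{-7926 + 5675} = \left(2916 \cdot 884 - 10280\right) + \sqrt{-2251} = \left(2577744 - 10280\right) + i \sqrt{2251} = 2567464 + i \sqrt{2251}$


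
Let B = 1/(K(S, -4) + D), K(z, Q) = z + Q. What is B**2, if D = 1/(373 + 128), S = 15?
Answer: 251001/30382144 ≈ 0.0082615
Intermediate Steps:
K(z, Q) = Q + z
D = 1/501 ≈ 0.0019960
B = 501/5512 (B = 1/((-4 + 15) + 1/501) = 1/(11 + 1/501) = 1/(5512/501) = 501/5512 ≈ 0.090893)
B**2 = (501/5512)**2 = 251001/30382144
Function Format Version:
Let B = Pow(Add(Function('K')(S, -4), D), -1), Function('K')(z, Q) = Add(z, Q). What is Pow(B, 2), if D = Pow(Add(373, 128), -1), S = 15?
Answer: Rational(251001, 30382144) ≈ 0.0082615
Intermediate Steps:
Function('K')(z, Q) = Add(Q, z)
D = Rational(1, 501) (D = Pow(501, -1) = Rational(1, 501) ≈ 0.0019960)
B = Rational(501, 5512) (B = Pow(Add(Add(-4, 15), Rational(1, 501)), -1) = Pow(Add(11, Rational(1, 501)), -1) = Pow(Rational(5512, 501), -1) = Rational(501, 5512) ≈ 0.090893)
Pow(B, 2) = Pow(Rational(501, 5512), 2) = Rational(251001, 30382144)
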